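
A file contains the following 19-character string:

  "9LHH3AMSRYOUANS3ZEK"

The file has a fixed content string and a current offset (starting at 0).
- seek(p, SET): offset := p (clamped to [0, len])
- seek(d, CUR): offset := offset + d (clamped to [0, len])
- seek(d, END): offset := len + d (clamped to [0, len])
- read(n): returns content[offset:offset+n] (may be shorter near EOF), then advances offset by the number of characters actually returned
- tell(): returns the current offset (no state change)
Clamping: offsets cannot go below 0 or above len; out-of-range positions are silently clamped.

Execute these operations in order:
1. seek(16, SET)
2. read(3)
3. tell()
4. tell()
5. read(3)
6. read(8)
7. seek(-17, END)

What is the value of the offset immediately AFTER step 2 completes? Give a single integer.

Answer: 19

Derivation:
After 1 (seek(16, SET)): offset=16
After 2 (read(3)): returned 'ZEK', offset=19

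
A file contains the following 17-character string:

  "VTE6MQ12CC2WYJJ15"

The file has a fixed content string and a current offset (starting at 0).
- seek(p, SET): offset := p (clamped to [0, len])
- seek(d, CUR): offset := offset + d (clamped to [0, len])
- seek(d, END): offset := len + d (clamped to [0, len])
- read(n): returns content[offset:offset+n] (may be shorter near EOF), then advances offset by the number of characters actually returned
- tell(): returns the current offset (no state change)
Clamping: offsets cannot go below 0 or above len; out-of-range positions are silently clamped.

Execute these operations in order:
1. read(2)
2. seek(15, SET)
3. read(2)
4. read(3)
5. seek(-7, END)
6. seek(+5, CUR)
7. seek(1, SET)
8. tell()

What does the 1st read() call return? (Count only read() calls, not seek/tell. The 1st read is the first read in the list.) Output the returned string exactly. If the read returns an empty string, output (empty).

After 1 (read(2)): returned 'VT', offset=2
After 2 (seek(15, SET)): offset=15
After 3 (read(2)): returned '15', offset=17
After 4 (read(3)): returned '', offset=17
After 5 (seek(-7, END)): offset=10
After 6 (seek(+5, CUR)): offset=15
After 7 (seek(1, SET)): offset=1
After 8 (tell()): offset=1

Answer: VT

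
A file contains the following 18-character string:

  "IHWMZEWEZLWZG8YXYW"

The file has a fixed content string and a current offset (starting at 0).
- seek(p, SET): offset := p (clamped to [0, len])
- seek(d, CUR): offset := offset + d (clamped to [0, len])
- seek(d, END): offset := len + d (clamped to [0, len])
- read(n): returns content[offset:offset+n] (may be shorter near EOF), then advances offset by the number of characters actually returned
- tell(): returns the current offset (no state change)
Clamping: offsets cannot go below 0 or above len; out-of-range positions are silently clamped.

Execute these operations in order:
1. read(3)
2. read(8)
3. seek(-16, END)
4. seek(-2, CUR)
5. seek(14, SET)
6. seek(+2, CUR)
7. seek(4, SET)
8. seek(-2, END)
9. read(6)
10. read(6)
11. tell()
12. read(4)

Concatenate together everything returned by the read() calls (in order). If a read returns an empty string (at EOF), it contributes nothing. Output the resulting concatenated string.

After 1 (read(3)): returned 'IHW', offset=3
After 2 (read(8)): returned 'MZEWEZLW', offset=11
After 3 (seek(-16, END)): offset=2
After 4 (seek(-2, CUR)): offset=0
After 5 (seek(14, SET)): offset=14
After 6 (seek(+2, CUR)): offset=16
After 7 (seek(4, SET)): offset=4
After 8 (seek(-2, END)): offset=16
After 9 (read(6)): returned 'YW', offset=18
After 10 (read(6)): returned '', offset=18
After 11 (tell()): offset=18
After 12 (read(4)): returned '', offset=18

Answer: IHWMZEWEZLWYW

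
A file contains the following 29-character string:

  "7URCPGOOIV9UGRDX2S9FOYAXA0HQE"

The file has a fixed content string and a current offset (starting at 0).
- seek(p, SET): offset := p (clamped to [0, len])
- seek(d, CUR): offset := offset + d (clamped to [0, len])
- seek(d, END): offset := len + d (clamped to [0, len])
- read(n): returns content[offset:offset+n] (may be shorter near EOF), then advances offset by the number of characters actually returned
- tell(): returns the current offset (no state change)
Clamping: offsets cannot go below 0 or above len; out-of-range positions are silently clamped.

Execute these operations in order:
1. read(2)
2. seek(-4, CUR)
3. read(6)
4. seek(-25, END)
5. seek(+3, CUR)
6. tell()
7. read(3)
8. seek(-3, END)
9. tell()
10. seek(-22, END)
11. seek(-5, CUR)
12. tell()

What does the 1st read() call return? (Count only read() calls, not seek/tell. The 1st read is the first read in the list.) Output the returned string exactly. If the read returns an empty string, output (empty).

After 1 (read(2)): returned '7U', offset=2
After 2 (seek(-4, CUR)): offset=0
After 3 (read(6)): returned '7URCPG', offset=6
After 4 (seek(-25, END)): offset=4
After 5 (seek(+3, CUR)): offset=7
After 6 (tell()): offset=7
After 7 (read(3)): returned 'OIV', offset=10
After 8 (seek(-3, END)): offset=26
After 9 (tell()): offset=26
After 10 (seek(-22, END)): offset=7
After 11 (seek(-5, CUR)): offset=2
After 12 (tell()): offset=2

Answer: 7U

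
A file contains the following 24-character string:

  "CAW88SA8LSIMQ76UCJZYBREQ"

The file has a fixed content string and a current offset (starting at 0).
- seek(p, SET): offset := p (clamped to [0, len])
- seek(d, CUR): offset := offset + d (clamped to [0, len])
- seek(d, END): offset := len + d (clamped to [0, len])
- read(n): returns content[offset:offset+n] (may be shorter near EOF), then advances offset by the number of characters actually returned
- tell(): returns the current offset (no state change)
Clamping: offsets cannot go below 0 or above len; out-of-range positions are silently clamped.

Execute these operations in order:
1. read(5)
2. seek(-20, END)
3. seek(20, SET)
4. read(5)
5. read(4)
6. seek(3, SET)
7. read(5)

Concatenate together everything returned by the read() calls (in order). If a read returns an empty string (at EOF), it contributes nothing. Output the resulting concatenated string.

Answer: CAW88BREQ88SA8

Derivation:
After 1 (read(5)): returned 'CAW88', offset=5
After 2 (seek(-20, END)): offset=4
After 3 (seek(20, SET)): offset=20
After 4 (read(5)): returned 'BREQ', offset=24
After 5 (read(4)): returned '', offset=24
After 6 (seek(3, SET)): offset=3
After 7 (read(5)): returned '88SA8', offset=8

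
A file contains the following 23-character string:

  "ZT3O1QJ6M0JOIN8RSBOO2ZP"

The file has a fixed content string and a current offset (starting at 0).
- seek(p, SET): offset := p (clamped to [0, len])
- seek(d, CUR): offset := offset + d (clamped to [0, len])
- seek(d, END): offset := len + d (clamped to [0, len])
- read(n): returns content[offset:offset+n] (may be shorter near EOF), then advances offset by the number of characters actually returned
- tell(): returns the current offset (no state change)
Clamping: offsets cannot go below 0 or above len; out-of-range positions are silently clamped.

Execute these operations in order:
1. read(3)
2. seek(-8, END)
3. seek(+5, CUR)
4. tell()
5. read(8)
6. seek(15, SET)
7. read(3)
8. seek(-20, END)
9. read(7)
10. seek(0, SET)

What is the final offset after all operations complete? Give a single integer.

After 1 (read(3)): returned 'ZT3', offset=3
After 2 (seek(-8, END)): offset=15
After 3 (seek(+5, CUR)): offset=20
After 4 (tell()): offset=20
After 5 (read(8)): returned '2ZP', offset=23
After 6 (seek(15, SET)): offset=15
After 7 (read(3)): returned 'RSB', offset=18
After 8 (seek(-20, END)): offset=3
After 9 (read(7)): returned 'O1QJ6M0', offset=10
After 10 (seek(0, SET)): offset=0

Answer: 0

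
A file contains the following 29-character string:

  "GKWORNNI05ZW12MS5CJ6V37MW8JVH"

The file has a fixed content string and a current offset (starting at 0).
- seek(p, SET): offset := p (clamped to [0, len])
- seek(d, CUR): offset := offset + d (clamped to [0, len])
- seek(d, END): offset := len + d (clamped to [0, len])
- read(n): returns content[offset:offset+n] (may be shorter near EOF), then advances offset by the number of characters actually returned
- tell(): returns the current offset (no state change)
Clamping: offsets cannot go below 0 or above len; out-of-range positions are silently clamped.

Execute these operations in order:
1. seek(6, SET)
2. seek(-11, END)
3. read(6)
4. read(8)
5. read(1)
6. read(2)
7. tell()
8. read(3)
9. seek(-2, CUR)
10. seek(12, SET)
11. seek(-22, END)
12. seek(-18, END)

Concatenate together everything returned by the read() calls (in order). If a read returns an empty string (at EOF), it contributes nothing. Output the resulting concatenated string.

After 1 (seek(6, SET)): offset=6
After 2 (seek(-11, END)): offset=18
After 3 (read(6)): returned 'J6V37M', offset=24
After 4 (read(8)): returned 'W8JVH', offset=29
After 5 (read(1)): returned '', offset=29
After 6 (read(2)): returned '', offset=29
After 7 (tell()): offset=29
After 8 (read(3)): returned '', offset=29
After 9 (seek(-2, CUR)): offset=27
After 10 (seek(12, SET)): offset=12
After 11 (seek(-22, END)): offset=7
After 12 (seek(-18, END)): offset=11

Answer: J6V37MW8JVH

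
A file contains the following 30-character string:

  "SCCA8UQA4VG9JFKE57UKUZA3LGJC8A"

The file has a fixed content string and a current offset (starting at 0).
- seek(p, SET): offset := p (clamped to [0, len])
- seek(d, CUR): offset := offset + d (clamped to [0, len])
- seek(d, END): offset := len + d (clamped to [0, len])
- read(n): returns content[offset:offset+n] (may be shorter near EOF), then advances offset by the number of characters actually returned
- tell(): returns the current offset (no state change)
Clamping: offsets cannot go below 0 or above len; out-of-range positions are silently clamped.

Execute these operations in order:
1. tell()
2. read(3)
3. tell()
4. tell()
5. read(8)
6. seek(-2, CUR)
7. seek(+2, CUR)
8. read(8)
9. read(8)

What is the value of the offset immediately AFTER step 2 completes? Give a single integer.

Answer: 3

Derivation:
After 1 (tell()): offset=0
After 2 (read(3)): returned 'SCC', offset=3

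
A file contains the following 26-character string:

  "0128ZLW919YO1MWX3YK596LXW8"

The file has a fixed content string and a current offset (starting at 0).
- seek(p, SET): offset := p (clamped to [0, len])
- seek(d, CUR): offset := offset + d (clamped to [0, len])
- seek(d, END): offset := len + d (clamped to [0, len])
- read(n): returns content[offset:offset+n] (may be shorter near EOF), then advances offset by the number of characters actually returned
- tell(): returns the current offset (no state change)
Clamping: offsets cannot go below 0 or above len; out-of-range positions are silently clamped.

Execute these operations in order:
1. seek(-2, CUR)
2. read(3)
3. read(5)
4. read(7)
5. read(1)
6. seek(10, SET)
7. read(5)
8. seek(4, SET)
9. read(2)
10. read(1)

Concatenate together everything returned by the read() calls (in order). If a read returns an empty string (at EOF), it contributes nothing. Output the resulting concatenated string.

After 1 (seek(-2, CUR)): offset=0
After 2 (read(3)): returned '012', offset=3
After 3 (read(5)): returned '8ZLW9', offset=8
After 4 (read(7)): returned '19YO1MW', offset=15
After 5 (read(1)): returned 'X', offset=16
After 6 (seek(10, SET)): offset=10
After 7 (read(5)): returned 'YO1MW', offset=15
After 8 (seek(4, SET)): offset=4
After 9 (read(2)): returned 'ZL', offset=6
After 10 (read(1)): returned 'W', offset=7

Answer: 0128ZLW919YO1MWXYO1MWZLW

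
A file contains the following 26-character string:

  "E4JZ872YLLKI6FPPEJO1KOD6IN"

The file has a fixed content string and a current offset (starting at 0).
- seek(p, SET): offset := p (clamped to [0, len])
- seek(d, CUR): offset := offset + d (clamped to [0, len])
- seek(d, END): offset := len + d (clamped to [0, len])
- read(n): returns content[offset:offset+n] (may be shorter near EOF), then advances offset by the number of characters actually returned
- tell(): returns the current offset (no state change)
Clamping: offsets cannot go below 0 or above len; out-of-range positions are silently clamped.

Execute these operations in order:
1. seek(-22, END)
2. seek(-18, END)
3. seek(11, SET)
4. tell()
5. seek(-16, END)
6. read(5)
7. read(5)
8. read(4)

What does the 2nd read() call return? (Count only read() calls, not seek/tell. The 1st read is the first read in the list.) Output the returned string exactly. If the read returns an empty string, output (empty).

After 1 (seek(-22, END)): offset=4
After 2 (seek(-18, END)): offset=8
After 3 (seek(11, SET)): offset=11
After 4 (tell()): offset=11
After 5 (seek(-16, END)): offset=10
After 6 (read(5)): returned 'KI6FP', offset=15
After 7 (read(5)): returned 'PEJO1', offset=20
After 8 (read(4)): returned 'KOD6', offset=24

Answer: PEJO1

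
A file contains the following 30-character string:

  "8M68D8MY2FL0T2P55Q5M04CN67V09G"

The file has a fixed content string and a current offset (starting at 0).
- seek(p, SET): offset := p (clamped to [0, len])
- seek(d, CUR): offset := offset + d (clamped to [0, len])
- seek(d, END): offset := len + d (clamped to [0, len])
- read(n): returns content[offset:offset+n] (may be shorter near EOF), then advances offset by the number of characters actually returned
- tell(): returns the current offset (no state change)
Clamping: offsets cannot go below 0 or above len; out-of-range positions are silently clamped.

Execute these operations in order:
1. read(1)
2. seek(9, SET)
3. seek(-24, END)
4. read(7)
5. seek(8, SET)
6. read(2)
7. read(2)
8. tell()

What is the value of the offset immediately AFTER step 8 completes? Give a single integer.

Answer: 12

Derivation:
After 1 (read(1)): returned '8', offset=1
After 2 (seek(9, SET)): offset=9
After 3 (seek(-24, END)): offset=6
After 4 (read(7)): returned 'MY2FL0T', offset=13
After 5 (seek(8, SET)): offset=8
After 6 (read(2)): returned '2F', offset=10
After 7 (read(2)): returned 'L0', offset=12
After 8 (tell()): offset=12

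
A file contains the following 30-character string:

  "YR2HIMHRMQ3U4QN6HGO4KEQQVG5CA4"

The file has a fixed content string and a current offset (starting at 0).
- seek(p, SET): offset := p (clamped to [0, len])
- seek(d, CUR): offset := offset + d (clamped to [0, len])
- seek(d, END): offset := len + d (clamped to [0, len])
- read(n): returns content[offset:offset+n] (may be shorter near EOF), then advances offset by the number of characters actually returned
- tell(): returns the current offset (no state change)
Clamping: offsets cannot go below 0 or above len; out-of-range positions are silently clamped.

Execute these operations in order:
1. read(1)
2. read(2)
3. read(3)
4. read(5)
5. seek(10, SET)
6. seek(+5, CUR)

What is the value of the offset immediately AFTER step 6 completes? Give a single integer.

After 1 (read(1)): returned 'Y', offset=1
After 2 (read(2)): returned 'R2', offset=3
After 3 (read(3)): returned 'HIM', offset=6
After 4 (read(5)): returned 'HRMQ3', offset=11
After 5 (seek(10, SET)): offset=10
After 6 (seek(+5, CUR)): offset=15

Answer: 15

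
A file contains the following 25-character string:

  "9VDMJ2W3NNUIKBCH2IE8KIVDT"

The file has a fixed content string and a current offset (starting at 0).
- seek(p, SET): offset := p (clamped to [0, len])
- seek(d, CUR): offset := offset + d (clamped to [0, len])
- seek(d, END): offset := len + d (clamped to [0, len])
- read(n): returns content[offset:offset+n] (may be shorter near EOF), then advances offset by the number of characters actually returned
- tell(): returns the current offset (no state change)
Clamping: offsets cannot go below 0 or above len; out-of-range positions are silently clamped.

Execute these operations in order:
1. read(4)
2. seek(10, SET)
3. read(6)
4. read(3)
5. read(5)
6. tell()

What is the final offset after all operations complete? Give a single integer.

Answer: 24

Derivation:
After 1 (read(4)): returned '9VDM', offset=4
After 2 (seek(10, SET)): offset=10
After 3 (read(6)): returned 'UIKBCH', offset=16
After 4 (read(3)): returned '2IE', offset=19
After 5 (read(5)): returned '8KIVD', offset=24
After 6 (tell()): offset=24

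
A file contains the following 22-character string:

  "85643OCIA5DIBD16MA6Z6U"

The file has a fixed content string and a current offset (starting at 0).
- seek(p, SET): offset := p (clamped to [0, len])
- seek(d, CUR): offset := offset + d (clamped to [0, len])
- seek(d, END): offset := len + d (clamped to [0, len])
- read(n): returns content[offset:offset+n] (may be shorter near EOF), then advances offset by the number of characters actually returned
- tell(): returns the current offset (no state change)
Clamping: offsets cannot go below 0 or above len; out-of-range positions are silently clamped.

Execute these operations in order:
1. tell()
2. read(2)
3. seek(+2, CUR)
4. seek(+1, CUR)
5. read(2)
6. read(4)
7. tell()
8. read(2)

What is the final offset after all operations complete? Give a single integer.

Answer: 13

Derivation:
After 1 (tell()): offset=0
After 2 (read(2)): returned '85', offset=2
After 3 (seek(+2, CUR)): offset=4
After 4 (seek(+1, CUR)): offset=5
After 5 (read(2)): returned 'OC', offset=7
After 6 (read(4)): returned 'IA5D', offset=11
After 7 (tell()): offset=11
After 8 (read(2)): returned 'IB', offset=13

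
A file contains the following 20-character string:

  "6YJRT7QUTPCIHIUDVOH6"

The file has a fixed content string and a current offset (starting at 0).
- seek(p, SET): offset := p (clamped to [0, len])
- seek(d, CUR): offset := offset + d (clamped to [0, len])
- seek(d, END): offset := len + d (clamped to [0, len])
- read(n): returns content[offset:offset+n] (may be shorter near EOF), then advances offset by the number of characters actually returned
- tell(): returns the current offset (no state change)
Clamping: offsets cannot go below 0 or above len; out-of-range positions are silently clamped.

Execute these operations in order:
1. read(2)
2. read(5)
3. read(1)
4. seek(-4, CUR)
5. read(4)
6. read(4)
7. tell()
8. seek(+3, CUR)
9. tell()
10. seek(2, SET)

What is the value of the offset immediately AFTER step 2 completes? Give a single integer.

After 1 (read(2)): returned '6Y', offset=2
After 2 (read(5)): returned 'JRT7Q', offset=7

Answer: 7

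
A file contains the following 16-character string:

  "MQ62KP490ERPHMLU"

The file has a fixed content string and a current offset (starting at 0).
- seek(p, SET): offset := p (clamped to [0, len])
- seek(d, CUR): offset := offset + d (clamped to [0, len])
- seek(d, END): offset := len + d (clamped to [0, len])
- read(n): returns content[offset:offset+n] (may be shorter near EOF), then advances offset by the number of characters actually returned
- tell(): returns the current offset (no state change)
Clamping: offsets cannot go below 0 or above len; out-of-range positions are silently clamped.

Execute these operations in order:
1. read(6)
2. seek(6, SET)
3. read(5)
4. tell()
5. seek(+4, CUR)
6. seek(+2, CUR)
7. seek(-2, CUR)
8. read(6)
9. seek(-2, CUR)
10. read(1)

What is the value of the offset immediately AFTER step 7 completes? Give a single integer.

Answer: 14

Derivation:
After 1 (read(6)): returned 'MQ62KP', offset=6
After 2 (seek(6, SET)): offset=6
After 3 (read(5)): returned '490ER', offset=11
After 4 (tell()): offset=11
After 5 (seek(+4, CUR)): offset=15
After 6 (seek(+2, CUR)): offset=16
After 7 (seek(-2, CUR)): offset=14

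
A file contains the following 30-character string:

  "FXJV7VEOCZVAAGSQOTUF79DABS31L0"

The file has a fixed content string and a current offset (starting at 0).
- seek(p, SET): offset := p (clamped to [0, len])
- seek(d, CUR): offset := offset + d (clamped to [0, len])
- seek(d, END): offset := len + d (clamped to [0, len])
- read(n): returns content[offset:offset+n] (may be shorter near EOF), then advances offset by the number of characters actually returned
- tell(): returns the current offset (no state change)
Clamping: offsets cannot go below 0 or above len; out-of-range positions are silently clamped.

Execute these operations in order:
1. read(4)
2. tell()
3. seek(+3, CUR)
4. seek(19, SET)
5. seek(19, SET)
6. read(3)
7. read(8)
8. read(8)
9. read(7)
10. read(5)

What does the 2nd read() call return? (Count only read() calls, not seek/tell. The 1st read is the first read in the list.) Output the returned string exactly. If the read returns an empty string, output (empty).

Answer: F79

Derivation:
After 1 (read(4)): returned 'FXJV', offset=4
After 2 (tell()): offset=4
After 3 (seek(+3, CUR)): offset=7
After 4 (seek(19, SET)): offset=19
After 5 (seek(19, SET)): offset=19
After 6 (read(3)): returned 'F79', offset=22
After 7 (read(8)): returned 'DABS31L0', offset=30
After 8 (read(8)): returned '', offset=30
After 9 (read(7)): returned '', offset=30
After 10 (read(5)): returned '', offset=30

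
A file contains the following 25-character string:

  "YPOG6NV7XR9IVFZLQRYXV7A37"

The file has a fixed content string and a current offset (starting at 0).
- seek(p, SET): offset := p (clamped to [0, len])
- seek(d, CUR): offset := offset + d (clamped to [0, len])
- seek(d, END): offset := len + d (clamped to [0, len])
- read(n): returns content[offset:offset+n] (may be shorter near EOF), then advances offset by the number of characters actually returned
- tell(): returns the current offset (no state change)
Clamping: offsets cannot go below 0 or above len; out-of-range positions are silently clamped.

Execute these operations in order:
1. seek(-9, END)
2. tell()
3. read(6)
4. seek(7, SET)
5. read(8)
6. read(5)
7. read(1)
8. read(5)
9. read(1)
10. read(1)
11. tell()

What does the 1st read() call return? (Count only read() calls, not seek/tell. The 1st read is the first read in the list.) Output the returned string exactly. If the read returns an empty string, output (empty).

After 1 (seek(-9, END)): offset=16
After 2 (tell()): offset=16
After 3 (read(6)): returned 'QRYXV7', offset=22
After 4 (seek(7, SET)): offset=7
After 5 (read(8)): returned '7XR9IVFZ', offset=15
After 6 (read(5)): returned 'LQRYX', offset=20
After 7 (read(1)): returned 'V', offset=21
After 8 (read(5)): returned '7A37', offset=25
After 9 (read(1)): returned '', offset=25
After 10 (read(1)): returned '', offset=25
After 11 (tell()): offset=25

Answer: QRYXV7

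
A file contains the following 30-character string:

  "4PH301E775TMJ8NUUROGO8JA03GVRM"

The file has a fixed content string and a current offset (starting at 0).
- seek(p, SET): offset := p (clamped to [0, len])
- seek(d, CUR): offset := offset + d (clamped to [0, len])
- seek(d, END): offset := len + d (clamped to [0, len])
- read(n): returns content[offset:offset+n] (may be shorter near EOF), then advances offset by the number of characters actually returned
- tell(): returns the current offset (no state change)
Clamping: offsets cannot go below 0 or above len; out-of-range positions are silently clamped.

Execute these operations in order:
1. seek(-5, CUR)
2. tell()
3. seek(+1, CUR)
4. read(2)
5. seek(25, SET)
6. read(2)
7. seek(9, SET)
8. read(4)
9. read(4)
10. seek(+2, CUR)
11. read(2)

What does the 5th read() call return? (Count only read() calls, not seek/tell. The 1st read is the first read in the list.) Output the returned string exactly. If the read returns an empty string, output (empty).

Answer: GO

Derivation:
After 1 (seek(-5, CUR)): offset=0
After 2 (tell()): offset=0
After 3 (seek(+1, CUR)): offset=1
After 4 (read(2)): returned 'PH', offset=3
After 5 (seek(25, SET)): offset=25
After 6 (read(2)): returned '3G', offset=27
After 7 (seek(9, SET)): offset=9
After 8 (read(4)): returned '5TMJ', offset=13
After 9 (read(4)): returned '8NUU', offset=17
After 10 (seek(+2, CUR)): offset=19
After 11 (read(2)): returned 'GO', offset=21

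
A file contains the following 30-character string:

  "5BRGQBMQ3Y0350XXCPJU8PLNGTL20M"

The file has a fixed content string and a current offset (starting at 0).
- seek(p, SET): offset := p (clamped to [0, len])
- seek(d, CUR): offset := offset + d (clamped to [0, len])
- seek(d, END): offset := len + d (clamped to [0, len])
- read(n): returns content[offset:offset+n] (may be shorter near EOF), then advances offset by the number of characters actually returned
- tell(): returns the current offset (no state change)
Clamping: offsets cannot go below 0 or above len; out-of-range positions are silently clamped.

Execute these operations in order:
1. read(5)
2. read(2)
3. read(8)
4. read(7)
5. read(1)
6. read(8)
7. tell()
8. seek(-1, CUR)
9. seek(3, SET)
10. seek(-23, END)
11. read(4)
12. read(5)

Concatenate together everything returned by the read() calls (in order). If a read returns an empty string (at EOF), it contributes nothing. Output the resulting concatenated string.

After 1 (read(5)): returned '5BRGQ', offset=5
After 2 (read(2)): returned 'BM', offset=7
After 3 (read(8)): returned 'Q3Y0350X', offset=15
After 4 (read(7)): returned 'XCPJU8P', offset=22
After 5 (read(1)): returned 'L', offset=23
After 6 (read(8)): returned 'NGTL20M', offset=30
After 7 (tell()): offset=30
After 8 (seek(-1, CUR)): offset=29
After 9 (seek(3, SET)): offset=3
After 10 (seek(-23, END)): offset=7
After 11 (read(4)): returned 'Q3Y0', offset=11
After 12 (read(5)): returned '350XX', offset=16

Answer: 5BRGQBMQ3Y0350XXCPJU8PLNGTL20MQ3Y0350XX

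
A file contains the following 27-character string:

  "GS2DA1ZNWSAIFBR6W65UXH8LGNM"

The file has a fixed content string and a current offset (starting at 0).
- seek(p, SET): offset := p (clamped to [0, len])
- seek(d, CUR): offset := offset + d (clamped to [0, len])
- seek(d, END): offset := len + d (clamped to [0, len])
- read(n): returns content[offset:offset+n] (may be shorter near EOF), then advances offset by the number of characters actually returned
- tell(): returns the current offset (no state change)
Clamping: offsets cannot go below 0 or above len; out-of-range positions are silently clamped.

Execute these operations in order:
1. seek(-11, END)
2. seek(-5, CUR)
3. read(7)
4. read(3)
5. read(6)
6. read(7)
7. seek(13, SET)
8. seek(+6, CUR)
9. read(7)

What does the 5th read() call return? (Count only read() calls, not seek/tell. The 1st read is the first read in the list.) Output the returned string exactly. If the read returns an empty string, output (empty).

After 1 (seek(-11, END)): offset=16
After 2 (seek(-5, CUR)): offset=11
After 3 (read(7)): returned 'IFBR6W6', offset=18
After 4 (read(3)): returned '5UX', offset=21
After 5 (read(6)): returned 'H8LGNM', offset=27
After 6 (read(7)): returned '', offset=27
After 7 (seek(13, SET)): offset=13
After 8 (seek(+6, CUR)): offset=19
After 9 (read(7)): returned 'UXH8LGN', offset=26

Answer: UXH8LGN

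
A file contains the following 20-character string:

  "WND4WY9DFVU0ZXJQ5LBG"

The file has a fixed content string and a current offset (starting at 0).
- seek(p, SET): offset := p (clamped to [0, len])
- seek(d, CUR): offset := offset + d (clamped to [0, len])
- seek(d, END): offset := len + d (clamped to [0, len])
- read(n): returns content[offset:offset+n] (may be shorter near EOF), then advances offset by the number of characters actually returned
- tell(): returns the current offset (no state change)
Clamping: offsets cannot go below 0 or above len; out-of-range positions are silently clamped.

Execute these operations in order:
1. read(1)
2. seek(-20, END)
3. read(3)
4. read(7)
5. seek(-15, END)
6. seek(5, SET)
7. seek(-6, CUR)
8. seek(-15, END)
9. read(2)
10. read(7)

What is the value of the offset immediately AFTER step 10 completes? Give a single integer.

After 1 (read(1)): returned 'W', offset=1
After 2 (seek(-20, END)): offset=0
After 3 (read(3)): returned 'WND', offset=3
After 4 (read(7)): returned '4WY9DFV', offset=10
After 5 (seek(-15, END)): offset=5
After 6 (seek(5, SET)): offset=5
After 7 (seek(-6, CUR)): offset=0
After 8 (seek(-15, END)): offset=5
After 9 (read(2)): returned 'Y9', offset=7
After 10 (read(7)): returned 'DFVU0ZX', offset=14

Answer: 14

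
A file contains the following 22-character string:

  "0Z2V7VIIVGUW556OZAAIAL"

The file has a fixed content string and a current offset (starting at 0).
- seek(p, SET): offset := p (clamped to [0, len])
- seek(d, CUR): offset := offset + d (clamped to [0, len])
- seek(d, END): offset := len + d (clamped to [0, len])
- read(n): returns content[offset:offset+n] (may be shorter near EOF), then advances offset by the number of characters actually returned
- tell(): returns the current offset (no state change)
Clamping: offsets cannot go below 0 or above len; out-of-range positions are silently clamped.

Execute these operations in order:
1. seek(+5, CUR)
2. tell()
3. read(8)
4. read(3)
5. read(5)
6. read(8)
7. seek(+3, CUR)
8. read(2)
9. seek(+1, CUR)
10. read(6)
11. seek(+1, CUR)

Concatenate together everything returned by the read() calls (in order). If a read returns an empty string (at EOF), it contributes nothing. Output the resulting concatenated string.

Answer: VIIVGUW556OZAAIAL

Derivation:
After 1 (seek(+5, CUR)): offset=5
After 2 (tell()): offset=5
After 3 (read(8)): returned 'VIIVGUW5', offset=13
After 4 (read(3)): returned '56O', offset=16
After 5 (read(5)): returned 'ZAAIA', offset=21
After 6 (read(8)): returned 'L', offset=22
After 7 (seek(+3, CUR)): offset=22
After 8 (read(2)): returned '', offset=22
After 9 (seek(+1, CUR)): offset=22
After 10 (read(6)): returned '', offset=22
After 11 (seek(+1, CUR)): offset=22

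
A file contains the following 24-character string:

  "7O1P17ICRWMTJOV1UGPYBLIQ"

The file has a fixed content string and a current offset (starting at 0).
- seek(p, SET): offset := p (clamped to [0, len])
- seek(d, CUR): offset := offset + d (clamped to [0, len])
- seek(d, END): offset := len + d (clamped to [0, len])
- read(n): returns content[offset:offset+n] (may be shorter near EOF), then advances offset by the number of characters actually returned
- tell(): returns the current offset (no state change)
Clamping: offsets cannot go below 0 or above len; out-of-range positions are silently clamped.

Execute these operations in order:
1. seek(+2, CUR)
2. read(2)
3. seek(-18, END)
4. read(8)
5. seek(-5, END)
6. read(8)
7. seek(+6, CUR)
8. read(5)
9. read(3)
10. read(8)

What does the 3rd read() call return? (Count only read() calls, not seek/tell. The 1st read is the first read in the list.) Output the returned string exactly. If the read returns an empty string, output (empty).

Answer: YBLIQ

Derivation:
After 1 (seek(+2, CUR)): offset=2
After 2 (read(2)): returned '1P', offset=4
After 3 (seek(-18, END)): offset=6
After 4 (read(8)): returned 'ICRWMTJO', offset=14
After 5 (seek(-5, END)): offset=19
After 6 (read(8)): returned 'YBLIQ', offset=24
After 7 (seek(+6, CUR)): offset=24
After 8 (read(5)): returned '', offset=24
After 9 (read(3)): returned '', offset=24
After 10 (read(8)): returned '', offset=24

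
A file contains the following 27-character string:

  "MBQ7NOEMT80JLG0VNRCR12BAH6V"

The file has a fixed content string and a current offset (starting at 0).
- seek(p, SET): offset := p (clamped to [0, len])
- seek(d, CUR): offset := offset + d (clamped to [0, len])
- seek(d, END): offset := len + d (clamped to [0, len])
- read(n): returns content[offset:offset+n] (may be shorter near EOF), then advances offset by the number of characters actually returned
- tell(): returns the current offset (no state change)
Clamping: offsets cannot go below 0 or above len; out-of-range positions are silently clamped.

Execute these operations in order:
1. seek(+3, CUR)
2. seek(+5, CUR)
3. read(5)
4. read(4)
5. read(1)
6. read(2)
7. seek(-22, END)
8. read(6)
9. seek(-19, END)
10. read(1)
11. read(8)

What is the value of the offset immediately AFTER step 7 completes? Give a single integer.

Answer: 5

Derivation:
After 1 (seek(+3, CUR)): offset=3
After 2 (seek(+5, CUR)): offset=8
After 3 (read(5)): returned 'T80JL', offset=13
After 4 (read(4)): returned 'G0VN', offset=17
After 5 (read(1)): returned 'R', offset=18
After 6 (read(2)): returned 'CR', offset=20
After 7 (seek(-22, END)): offset=5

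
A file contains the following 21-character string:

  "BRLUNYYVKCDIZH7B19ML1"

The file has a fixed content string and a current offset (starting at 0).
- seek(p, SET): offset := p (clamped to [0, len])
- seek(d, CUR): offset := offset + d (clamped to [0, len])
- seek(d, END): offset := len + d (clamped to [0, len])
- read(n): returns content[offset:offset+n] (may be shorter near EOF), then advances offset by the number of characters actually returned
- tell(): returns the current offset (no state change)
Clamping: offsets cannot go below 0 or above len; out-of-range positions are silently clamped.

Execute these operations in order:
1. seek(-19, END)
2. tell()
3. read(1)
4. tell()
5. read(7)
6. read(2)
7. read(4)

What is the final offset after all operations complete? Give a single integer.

After 1 (seek(-19, END)): offset=2
After 2 (tell()): offset=2
After 3 (read(1)): returned 'L', offset=3
After 4 (tell()): offset=3
After 5 (read(7)): returned 'UNYYVKC', offset=10
After 6 (read(2)): returned 'DI', offset=12
After 7 (read(4)): returned 'ZH7B', offset=16

Answer: 16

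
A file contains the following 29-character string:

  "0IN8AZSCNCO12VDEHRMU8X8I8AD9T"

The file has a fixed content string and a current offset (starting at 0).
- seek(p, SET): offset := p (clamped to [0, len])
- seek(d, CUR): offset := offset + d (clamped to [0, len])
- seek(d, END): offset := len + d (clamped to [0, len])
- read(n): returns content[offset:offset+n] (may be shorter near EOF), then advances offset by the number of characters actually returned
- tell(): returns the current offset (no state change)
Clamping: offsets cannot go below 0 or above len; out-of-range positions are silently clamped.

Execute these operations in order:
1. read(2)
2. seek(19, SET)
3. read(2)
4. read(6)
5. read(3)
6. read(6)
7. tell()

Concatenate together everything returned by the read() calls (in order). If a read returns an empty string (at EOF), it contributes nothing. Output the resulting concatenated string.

Answer: 0IU8X8I8AD9T

Derivation:
After 1 (read(2)): returned '0I', offset=2
After 2 (seek(19, SET)): offset=19
After 3 (read(2)): returned 'U8', offset=21
After 4 (read(6)): returned 'X8I8AD', offset=27
After 5 (read(3)): returned '9T', offset=29
After 6 (read(6)): returned '', offset=29
After 7 (tell()): offset=29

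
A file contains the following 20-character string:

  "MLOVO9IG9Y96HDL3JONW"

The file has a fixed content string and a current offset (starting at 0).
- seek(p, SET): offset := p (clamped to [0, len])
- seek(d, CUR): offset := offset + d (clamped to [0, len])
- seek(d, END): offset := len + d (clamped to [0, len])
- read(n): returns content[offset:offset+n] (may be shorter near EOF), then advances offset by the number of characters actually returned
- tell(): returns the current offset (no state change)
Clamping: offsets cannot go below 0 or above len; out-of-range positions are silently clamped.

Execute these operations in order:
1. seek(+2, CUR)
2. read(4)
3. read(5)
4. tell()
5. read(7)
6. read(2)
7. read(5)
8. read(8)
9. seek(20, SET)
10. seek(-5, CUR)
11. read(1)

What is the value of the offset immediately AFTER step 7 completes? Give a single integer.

Answer: 20

Derivation:
After 1 (seek(+2, CUR)): offset=2
After 2 (read(4)): returned 'OVO9', offset=6
After 3 (read(5)): returned 'IG9Y9', offset=11
After 4 (tell()): offset=11
After 5 (read(7)): returned '6HDL3JO', offset=18
After 6 (read(2)): returned 'NW', offset=20
After 7 (read(5)): returned '', offset=20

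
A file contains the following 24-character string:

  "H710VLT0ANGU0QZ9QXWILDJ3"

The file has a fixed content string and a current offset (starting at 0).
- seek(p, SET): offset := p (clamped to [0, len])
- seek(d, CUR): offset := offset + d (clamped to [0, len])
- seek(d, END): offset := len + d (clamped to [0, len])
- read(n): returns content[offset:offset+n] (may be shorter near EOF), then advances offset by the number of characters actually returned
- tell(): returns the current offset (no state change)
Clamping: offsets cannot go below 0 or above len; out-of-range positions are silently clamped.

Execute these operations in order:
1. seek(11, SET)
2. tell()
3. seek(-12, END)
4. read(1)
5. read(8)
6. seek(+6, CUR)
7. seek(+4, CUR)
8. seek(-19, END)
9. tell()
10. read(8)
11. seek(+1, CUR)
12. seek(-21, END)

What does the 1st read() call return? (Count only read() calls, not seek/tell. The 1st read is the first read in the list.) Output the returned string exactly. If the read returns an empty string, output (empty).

Answer: 0

Derivation:
After 1 (seek(11, SET)): offset=11
After 2 (tell()): offset=11
After 3 (seek(-12, END)): offset=12
After 4 (read(1)): returned '0', offset=13
After 5 (read(8)): returned 'QZ9QXWIL', offset=21
After 6 (seek(+6, CUR)): offset=24
After 7 (seek(+4, CUR)): offset=24
After 8 (seek(-19, END)): offset=5
After 9 (tell()): offset=5
After 10 (read(8)): returned 'LT0ANGU0', offset=13
After 11 (seek(+1, CUR)): offset=14
After 12 (seek(-21, END)): offset=3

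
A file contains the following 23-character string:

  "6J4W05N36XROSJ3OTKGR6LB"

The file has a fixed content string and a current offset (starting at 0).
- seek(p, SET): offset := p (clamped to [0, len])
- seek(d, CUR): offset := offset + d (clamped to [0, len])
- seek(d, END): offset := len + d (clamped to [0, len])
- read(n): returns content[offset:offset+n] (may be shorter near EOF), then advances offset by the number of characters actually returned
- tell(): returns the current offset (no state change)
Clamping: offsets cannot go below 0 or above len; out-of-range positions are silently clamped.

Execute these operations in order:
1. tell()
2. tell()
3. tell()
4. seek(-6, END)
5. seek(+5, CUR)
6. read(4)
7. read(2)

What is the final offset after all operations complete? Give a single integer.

Answer: 23

Derivation:
After 1 (tell()): offset=0
After 2 (tell()): offset=0
After 3 (tell()): offset=0
After 4 (seek(-6, END)): offset=17
After 5 (seek(+5, CUR)): offset=22
After 6 (read(4)): returned 'B', offset=23
After 7 (read(2)): returned '', offset=23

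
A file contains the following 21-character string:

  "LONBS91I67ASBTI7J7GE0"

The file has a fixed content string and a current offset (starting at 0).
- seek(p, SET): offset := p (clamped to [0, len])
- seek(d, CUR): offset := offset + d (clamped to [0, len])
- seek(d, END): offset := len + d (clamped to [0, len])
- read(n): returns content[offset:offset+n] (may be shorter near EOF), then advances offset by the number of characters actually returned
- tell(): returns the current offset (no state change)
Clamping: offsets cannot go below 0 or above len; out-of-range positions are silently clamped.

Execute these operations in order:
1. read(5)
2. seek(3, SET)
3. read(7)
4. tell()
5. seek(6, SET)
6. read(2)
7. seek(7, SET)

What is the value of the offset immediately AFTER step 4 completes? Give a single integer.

After 1 (read(5)): returned 'LONBS', offset=5
After 2 (seek(3, SET)): offset=3
After 3 (read(7)): returned 'BS91I67', offset=10
After 4 (tell()): offset=10

Answer: 10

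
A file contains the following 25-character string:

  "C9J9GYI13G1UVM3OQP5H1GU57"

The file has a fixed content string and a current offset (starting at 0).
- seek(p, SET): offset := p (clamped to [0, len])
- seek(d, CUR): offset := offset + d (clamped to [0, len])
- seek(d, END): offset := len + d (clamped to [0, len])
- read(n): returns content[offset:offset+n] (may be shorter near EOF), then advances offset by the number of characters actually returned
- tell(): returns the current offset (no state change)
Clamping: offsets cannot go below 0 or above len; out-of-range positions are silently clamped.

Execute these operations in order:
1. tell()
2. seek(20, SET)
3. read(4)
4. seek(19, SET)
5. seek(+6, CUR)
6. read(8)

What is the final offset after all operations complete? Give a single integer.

After 1 (tell()): offset=0
After 2 (seek(20, SET)): offset=20
After 3 (read(4)): returned '1GU5', offset=24
After 4 (seek(19, SET)): offset=19
After 5 (seek(+6, CUR)): offset=25
After 6 (read(8)): returned '', offset=25

Answer: 25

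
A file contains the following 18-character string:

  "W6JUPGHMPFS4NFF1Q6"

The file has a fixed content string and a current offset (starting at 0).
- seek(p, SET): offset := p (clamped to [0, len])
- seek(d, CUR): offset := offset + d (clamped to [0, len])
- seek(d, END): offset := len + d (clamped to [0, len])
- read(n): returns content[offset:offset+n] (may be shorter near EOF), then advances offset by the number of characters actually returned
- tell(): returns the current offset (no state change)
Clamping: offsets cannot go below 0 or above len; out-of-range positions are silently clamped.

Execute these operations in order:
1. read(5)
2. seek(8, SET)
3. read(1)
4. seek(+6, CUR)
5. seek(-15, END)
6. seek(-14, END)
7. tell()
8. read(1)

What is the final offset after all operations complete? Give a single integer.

Answer: 5

Derivation:
After 1 (read(5)): returned 'W6JUP', offset=5
After 2 (seek(8, SET)): offset=8
After 3 (read(1)): returned 'P', offset=9
After 4 (seek(+6, CUR)): offset=15
After 5 (seek(-15, END)): offset=3
After 6 (seek(-14, END)): offset=4
After 7 (tell()): offset=4
After 8 (read(1)): returned 'P', offset=5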